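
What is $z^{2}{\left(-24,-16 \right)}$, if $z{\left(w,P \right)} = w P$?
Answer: $147456$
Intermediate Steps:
$z{\left(w,P \right)} = P w$
$z^{2}{\left(-24,-16 \right)} = \left(\left(-16\right) \left(-24\right)\right)^{2} = 384^{2} = 147456$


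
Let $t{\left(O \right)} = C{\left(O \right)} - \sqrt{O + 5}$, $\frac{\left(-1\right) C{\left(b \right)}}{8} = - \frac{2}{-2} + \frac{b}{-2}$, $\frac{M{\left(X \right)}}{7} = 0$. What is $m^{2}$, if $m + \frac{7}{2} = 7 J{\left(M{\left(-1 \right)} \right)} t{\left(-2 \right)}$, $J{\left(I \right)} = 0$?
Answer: $\frac{49}{4} \approx 12.25$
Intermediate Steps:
$M{\left(X \right)} = 0$ ($M{\left(X \right)} = 7 \cdot 0 = 0$)
$C{\left(b \right)} = -8 + 4 b$ ($C{\left(b \right)} = - 8 \left(- \frac{2}{-2} + \frac{b}{-2}\right) = - 8 \left(\left(-2\right) \left(- \frac{1}{2}\right) + b \left(- \frac{1}{2}\right)\right) = - 8 \left(1 - \frac{b}{2}\right) = -8 + 4 b$)
$t{\left(O \right)} = -8 - \sqrt{5 + O} + 4 O$ ($t{\left(O \right)} = \left(-8 + 4 O\right) - \sqrt{O + 5} = \left(-8 + 4 O\right) - \sqrt{5 + O} = -8 - \sqrt{5 + O} + 4 O$)
$m = - \frac{7}{2}$ ($m = - \frac{7}{2} + 7 \cdot 0 \left(-8 - \sqrt{5 - 2} + 4 \left(-2\right)\right) = - \frac{7}{2} + 0 \left(-8 - \sqrt{3} - 8\right) = - \frac{7}{2} + 0 \left(-16 - \sqrt{3}\right) = - \frac{7}{2} + 0 = - \frac{7}{2} \approx -3.5$)
$m^{2} = \left(- \frac{7}{2}\right)^{2} = \frac{49}{4}$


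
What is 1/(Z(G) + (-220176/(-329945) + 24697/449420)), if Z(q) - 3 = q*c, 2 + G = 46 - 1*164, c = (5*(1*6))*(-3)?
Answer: 2696070580/29127597751187 ≈ 9.2561e-5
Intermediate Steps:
c = -90 (c = (5*6)*(-3) = 30*(-3) = -90)
G = -120 (G = -2 + (46 - 1*164) = -2 + (46 - 164) = -2 - 118 = -120)
Z(q) = 3 - 90*q (Z(q) = 3 + q*(-90) = 3 - 90*q)
1/(Z(G) + (-220176/(-329945) + 24697/449420)) = 1/((3 - 90*(-120)) + (-220176/(-329945) + 24697/449420)) = 1/((3 + 10800) + (-220176*(-1/329945) + 24697*(1/449420))) = 1/(10803 + (20016/29995 + 24697/449420)) = 1/(10803 + 1947275447/2696070580) = 1/(29127597751187/2696070580) = 2696070580/29127597751187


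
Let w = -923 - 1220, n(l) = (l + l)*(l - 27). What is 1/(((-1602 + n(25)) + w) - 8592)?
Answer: -1/12437 ≈ -8.0405e-5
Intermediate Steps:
n(l) = 2*l*(-27 + l) (n(l) = (2*l)*(-27 + l) = 2*l*(-27 + l))
w = -2143
1/(((-1602 + n(25)) + w) - 8592) = 1/(((-1602 + 2*25*(-27 + 25)) - 2143) - 8592) = 1/(((-1602 + 2*25*(-2)) - 2143) - 8592) = 1/(((-1602 - 100) - 2143) - 8592) = 1/((-1702 - 2143) - 8592) = 1/(-3845 - 8592) = 1/(-12437) = -1/12437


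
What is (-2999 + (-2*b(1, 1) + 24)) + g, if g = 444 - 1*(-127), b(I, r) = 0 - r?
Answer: -2402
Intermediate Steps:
b(I, r) = -r
g = 571 (g = 444 + 127 = 571)
(-2999 + (-2*b(1, 1) + 24)) + g = (-2999 + (-(-2) + 24)) + 571 = (-2999 + (-2*(-1) + 24)) + 571 = (-2999 + (2 + 24)) + 571 = (-2999 + 26) + 571 = -2973 + 571 = -2402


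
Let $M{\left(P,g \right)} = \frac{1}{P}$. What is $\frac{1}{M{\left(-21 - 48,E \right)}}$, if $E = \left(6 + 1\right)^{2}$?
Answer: $-69$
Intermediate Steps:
$E = 49$ ($E = 7^{2} = 49$)
$\frac{1}{M{\left(-21 - 48,E \right)}} = \frac{1}{\frac{1}{-21 - 48}} = \frac{1}{\frac{1}{-69}} = \frac{1}{- \frac{1}{69}} = -69$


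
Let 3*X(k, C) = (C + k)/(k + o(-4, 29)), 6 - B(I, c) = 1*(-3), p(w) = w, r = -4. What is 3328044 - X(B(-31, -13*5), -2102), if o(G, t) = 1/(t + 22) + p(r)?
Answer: 852014845/256 ≈ 3.3282e+6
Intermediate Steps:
B(I, c) = 9 (B(I, c) = 6 - (-3) = 6 - 1*(-3) = 6 + 3 = 9)
o(G, t) = -4 + 1/(22 + t) (o(G, t) = 1/(t + 22) - 4 = 1/(22 + t) - 4 = -4 + 1/(22 + t))
X(k, C) = (C + k)/(3*(-203/51 + k)) (X(k, C) = ((C + k)/(k + (-87 - 4*29)/(22 + 29)))/3 = ((C + k)/(k + (-87 - 116)/51))/3 = ((C + k)/(k + (1/51)*(-203)))/3 = ((C + k)/(k - 203/51))/3 = ((C + k)/(-203/51 + k))/3 = (C + k)/(3*(-203/51 + k)))
3328044 - X(B(-31, -13*5), -2102) = 3328044 - 17*(-2102 + 9)/(-203 + 51*9) = 3328044 - 17*(-2093)/(-203 + 459) = 3328044 - 17*(-2093)/256 = 3328044 - 1*(-35581/256) = 3328044 + 35581/256 = 852014845/256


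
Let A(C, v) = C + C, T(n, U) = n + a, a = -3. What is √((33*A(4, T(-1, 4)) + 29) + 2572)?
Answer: √2865 ≈ 53.526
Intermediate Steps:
T(n, U) = -3 + n (T(n, U) = n - 3 = -3 + n)
A(C, v) = 2*C
√((33*A(4, T(-1, 4)) + 29) + 2572) = √((33*(2*4) + 29) + 2572) = √((33*8 + 29) + 2572) = √((264 + 29) + 2572) = √(293 + 2572) = √2865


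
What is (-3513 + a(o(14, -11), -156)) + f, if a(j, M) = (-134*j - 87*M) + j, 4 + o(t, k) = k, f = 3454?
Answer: 15508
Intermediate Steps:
o(t, k) = -4 + k
a(j, M) = -133*j - 87*M
(-3513 + a(o(14, -11), -156)) + f = (-3513 + (-133*(-4 - 11) - 87*(-156))) + 3454 = (-3513 + (-133*(-15) + 13572)) + 3454 = (-3513 + (1995 + 13572)) + 3454 = (-3513 + 15567) + 3454 = 12054 + 3454 = 15508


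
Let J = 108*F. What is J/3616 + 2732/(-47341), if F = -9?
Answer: -13973591/42796264 ≈ -0.32651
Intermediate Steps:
J = -972 (J = 108*(-9) = -972)
J/3616 + 2732/(-47341) = -972/3616 + 2732/(-47341) = -972*1/3616 + 2732*(-1/47341) = -243/904 - 2732/47341 = -13973591/42796264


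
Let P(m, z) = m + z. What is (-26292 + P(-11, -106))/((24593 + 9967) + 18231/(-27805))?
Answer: -244767415/320307523 ≈ -0.76416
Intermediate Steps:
(-26292 + P(-11, -106))/((24593 + 9967) + 18231/(-27805)) = (-26292 + (-11 - 106))/((24593 + 9967) + 18231/(-27805)) = (-26292 - 117)/(34560 + 18231*(-1/27805)) = -26409/(34560 - 18231/27805) = -26409/960922569/27805 = -26409*27805/960922569 = -244767415/320307523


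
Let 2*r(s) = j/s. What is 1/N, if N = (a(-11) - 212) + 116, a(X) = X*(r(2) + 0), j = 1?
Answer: -4/395 ≈ -0.010127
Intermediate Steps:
r(s) = 1/(2*s) (r(s) = (1/s)/2 = 1/(2*s))
a(X) = X/4 (a(X) = X*((½)/2 + 0) = X*((½)*(½) + 0) = X*(¼ + 0) = X*(¼) = X/4)
N = -395/4 (N = ((¼)*(-11) - 212) + 116 = (-11/4 - 212) + 116 = -859/4 + 116 = -395/4 ≈ -98.750)
1/N = 1/(-395/4) = -4/395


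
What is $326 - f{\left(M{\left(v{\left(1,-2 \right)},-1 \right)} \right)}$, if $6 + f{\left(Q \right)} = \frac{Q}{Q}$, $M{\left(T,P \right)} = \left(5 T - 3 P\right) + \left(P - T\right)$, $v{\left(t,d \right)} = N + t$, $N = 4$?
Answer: $331$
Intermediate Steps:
$v{\left(t,d \right)} = 4 + t$
$M{\left(T,P \right)} = - 2 P + 4 T$ ($M{\left(T,P \right)} = \left(- 3 P + 5 T\right) + \left(P - T\right) = - 2 P + 4 T$)
$f{\left(Q \right)} = -5$ ($f{\left(Q \right)} = -6 + \frac{Q}{Q} = -6 + 1 = -5$)
$326 - f{\left(M{\left(v{\left(1,-2 \right)},-1 \right)} \right)} = 326 - -5 = 326 + 5 = 331$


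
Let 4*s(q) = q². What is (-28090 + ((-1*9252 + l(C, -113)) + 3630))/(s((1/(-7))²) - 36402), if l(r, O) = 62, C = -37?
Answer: 323174600/349604807 ≈ 0.92440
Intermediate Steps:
s(q) = q²/4
(-28090 + ((-1*9252 + l(C, -113)) + 3630))/(s((1/(-7))²) - 36402) = (-28090 + ((-1*9252 + 62) + 3630))/(((1/(-7))²)²/4 - 36402) = (-28090 + ((-9252 + 62) + 3630))/(((-⅐)²)²/4 - 36402) = (-28090 + (-9190 + 3630))/((1/49)²/4 - 36402) = (-28090 - 5560)/((¼)*(1/2401) - 36402) = -33650/(1/9604 - 36402) = -33650/(-349604807/9604) = -33650*(-9604/349604807) = 323174600/349604807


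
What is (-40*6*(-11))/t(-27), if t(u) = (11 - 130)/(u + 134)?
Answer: -282480/119 ≈ -2373.8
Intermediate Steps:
t(u) = -119/(134 + u)
(-40*6*(-11))/t(-27) = (-40*6*(-11))/((-119/(134 - 27))) = (-240*(-11))/((-119/107)) = 2640/((-119*1/107)) = 2640/(-119/107) = 2640*(-107/119) = -282480/119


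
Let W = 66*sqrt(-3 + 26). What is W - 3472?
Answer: -3472 + 66*sqrt(23) ≈ -3155.5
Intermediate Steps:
W = 66*sqrt(23) ≈ 316.52
W - 3472 = 66*sqrt(23) - 3472 = -3472 + 66*sqrt(23)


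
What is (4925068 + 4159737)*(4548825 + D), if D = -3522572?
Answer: 9323308385665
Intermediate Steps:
(4925068 + 4159737)*(4548825 + D) = (4925068 + 4159737)*(4548825 - 3522572) = 9084805*1026253 = 9323308385665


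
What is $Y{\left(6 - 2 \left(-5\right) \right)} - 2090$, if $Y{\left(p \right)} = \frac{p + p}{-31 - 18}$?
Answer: $- \frac{102442}{49} \approx -2090.7$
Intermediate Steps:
$Y{\left(p \right)} = - \frac{2 p}{49}$ ($Y{\left(p \right)} = \frac{2 p}{-49} = 2 p \left(- \frac{1}{49}\right) = - \frac{2 p}{49}$)
$Y{\left(6 - 2 \left(-5\right) \right)} - 2090 = - \frac{2 \left(6 - 2 \left(-5\right)\right)}{49} - 2090 = - \frac{2 \left(6 - -10\right)}{49} - 2090 = - \frac{2 \left(6 + 10\right)}{49} - 2090 = \left(- \frac{2}{49}\right) 16 - 2090 = - \frac{32}{49} - 2090 = - \frac{102442}{49}$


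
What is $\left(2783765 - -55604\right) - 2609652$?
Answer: $229717$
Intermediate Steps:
$\left(2783765 - -55604\right) - 2609652 = \left(2783765 + \left(-610229 + 665833\right)\right) - 2609652 = \left(2783765 + 55604\right) - 2609652 = 2839369 - 2609652 = 229717$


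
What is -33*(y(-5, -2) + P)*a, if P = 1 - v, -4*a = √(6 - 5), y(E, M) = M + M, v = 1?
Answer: -33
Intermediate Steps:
y(E, M) = 2*M
a = -¼ (a = -√(6 - 5)/4 = -√1/4 = -¼*1 = -¼ ≈ -0.25000)
P = 0 (P = 1 - 1*1 = 1 - 1 = 0)
-33*(y(-5, -2) + P)*a = -33*(2*(-2) + 0)*(-1)/4 = -33*(-4 + 0)*(-1)/4 = -(-132)*(-1)/4 = -33*1 = -33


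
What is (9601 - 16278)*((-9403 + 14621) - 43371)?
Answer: 254747581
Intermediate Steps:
(9601 - 16278)*((-9403 + 14621) - 43371) = -6677*(5218 - 43371) = -6677*(-38153) = 254747581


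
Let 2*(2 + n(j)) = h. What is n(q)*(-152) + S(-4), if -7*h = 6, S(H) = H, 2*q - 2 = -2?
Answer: 2556/7 ≈ 365.14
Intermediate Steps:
q = 0 (q = 1 + (½)*(-2) = 1 - 1 = 0)
h = -6/7 (h = -⅐*6 = -6/7 ≈ -0.85714)
n(j) = -17/7 (n(j) = -2 + (½)*(-6/7) = -2 - 3/7 = -17/7)
n(q)*(-152) + S(-4) = -17/7*(-152) - 4 = 2584/7 - 4 = 2556/7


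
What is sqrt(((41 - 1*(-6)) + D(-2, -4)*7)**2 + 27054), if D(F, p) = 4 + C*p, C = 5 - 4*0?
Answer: sqrt(31279) ≈ 176.86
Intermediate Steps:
C = 5 (C = 5 + 0 = 5)
D(F, p) = 4 + 5*p
sqrt(((41 - 1*(-6)) + D(-2, -4)*7)**2 + 27054) = sqrt(((41 - 1*(-6)) + (4 + 5*(-4))*7)**2 + 27054) = sqrt(((41 + 6) + (4 - 20)*7)**2 + 27054) = sqrt((47 - 16*7)**2 + 27054) = sqrt((47 - 112)**2 + 27054) = sqrt((-65)**2 + 27054) = sqrt(4225 + 27054) = sqrt(31279)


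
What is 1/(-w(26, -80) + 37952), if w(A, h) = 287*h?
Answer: 1/60912 ≈ 1.6417e-5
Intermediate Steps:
1/(-w(26, -80) + 37952) = 1/(-287*(-80) + 37952) = 1/(-1*(-22960) + 37952) = 1/(22960 + 37952) = 1/60912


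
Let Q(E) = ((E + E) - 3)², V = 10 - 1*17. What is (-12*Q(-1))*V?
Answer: 2100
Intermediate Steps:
V = -7 (V = 10 - 17 = -7)
Q(E) = (-3 + 2*E)² (Q(E) = (2*E - 3)² = (-3 + 2*E)²)
(-12*Q(-1))*V = -12*(-3 + 2*(-1))²*(-7) = -12*(-3 - 2)²*(-7) = -12*(-5)²*(-7) = -12*25*(-7) = -300*(-7) = 2100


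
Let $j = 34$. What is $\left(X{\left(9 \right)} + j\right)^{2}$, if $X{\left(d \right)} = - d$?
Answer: $625$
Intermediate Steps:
$\left(X{\left(9 \right)} + j\right)^{2} = \left(\left(-1\right) 9 + 34\right)^{2} = \left(-9 + 34\right)^{2} = 25^{2} = 625$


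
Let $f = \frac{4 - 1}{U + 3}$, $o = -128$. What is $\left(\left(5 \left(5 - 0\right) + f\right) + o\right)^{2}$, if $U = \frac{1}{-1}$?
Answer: $\frac{41209}{4} \approx 10302.0$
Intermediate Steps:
$U = -1$
$f = \frac{3}{2}$ ($f = \frac{4 - 1}{-1 + 3} = \frac{3}{2} \approx 1.5$)
$\left(\left(5 \left(5 - 0\right) + f\right) + o\right)^{2} = \left(\left(5 \left(5 - 0\right) + \frac{3}{2}\right) - 128\right)^{2} = \left(\left(5 \left(5 + 0\right) + \frac{3}{2}\right) - 128\right)^{2} = \left(\left(5 \cdot 5 + \frac{3}{2}\right) - 128\right)^{2} = \left(\left(25 + \frac{3}{2}\right) - 128\right)^{2} = \left(\frac{53}{2} - 128\right)^{2} = \left(- \frac{203}{2}\right)^{2} = \frac{41209}{4}$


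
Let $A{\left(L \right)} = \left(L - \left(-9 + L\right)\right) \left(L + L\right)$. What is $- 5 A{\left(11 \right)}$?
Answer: $-990$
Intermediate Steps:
$A{\left(L \right)} = 18 L$ ($A{\left(L \right)} = 9 \cdot 2 L = 18 L$)
$- 5 A{\left(11 \right)} = - 5 \cdot 18 \cdot 11 = \left(-5\right) 198 = -990$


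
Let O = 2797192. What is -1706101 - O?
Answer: -4503293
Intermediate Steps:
-1706101 - O = -1706101 - 1*2797192 = -1706101 - 2797192 = -4503293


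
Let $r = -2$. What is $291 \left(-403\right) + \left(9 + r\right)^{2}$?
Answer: $-117224$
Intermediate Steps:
$291 \left(-403\right) + \left(9 + r\right)^{2} = 291 \left(-403\right) + \left(9 - 2\right)^{2} = -117273 + 7^{2} = -117273 + 49 = -117224$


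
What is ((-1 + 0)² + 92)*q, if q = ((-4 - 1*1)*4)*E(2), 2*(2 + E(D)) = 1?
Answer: 2790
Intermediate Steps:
E(D) = -3/2 (E(D) = -2 + (½)*1 = -2 + ½ = -3/2)
q = 30 (q = ((-4 - 1*1)*4)*(-3/2) = ((-4 - 1)*4)*(-3/2) = -5*4*(-3/2) = -20*(-3/2) = 30)
((-1 + 0)² + 92)*q = ((-1 + 0)² + 92)*30 = ((-1)² + 92)*30 = (1 + 92)*30 = 93*30 = 2790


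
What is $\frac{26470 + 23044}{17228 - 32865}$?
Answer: $- \frac{2606}{823} \approx -3.1665$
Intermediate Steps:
$\frac{26470 + 23044}{17228 - 32865} = \frac{49514}{17228 - 32865} = \frac{49514}{-15637} = 49514 \left(- \frac{1}{15637}\right) = - \frac{2606}{823}$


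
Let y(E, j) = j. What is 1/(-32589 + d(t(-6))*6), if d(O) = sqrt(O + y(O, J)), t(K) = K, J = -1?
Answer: -3621/118004797 - 2*I*sqrt(7)/354014391 ≈ -3.0685e-5 - 1.4947e-8*I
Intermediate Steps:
d(O) = sqrt(-1 + O) (d(O) = sqrt(O - 1) = sqrt(-1 + O))
1/(-32589 + d(t(-6))*6) = 1/(-32589 + sqrt(-1 - 6)*6) = 1/(-32589 + sqrt(-7)*6) = 1/(-32589 + (I*sqrt(7))*6) = 1/(-32589 + 6*I*sqrt(7))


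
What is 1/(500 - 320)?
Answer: 1/180 ≈ 0.0055556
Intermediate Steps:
1/(500 - 320) = 1/180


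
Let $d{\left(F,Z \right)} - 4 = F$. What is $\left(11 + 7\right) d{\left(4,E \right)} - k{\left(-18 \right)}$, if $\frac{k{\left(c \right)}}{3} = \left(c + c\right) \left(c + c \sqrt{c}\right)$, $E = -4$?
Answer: $-1800 - 5832 i \sqrt{2} \approx -1800.0 - 8247.7 i$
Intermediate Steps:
$d{\left(F,Z \right)} = 4 + F$
$k{\left(c \right)} = 6 c \left(c + c^{\frac{3}{2}}\right)$ ($k{\left(c \right)} = 3 \left(c + c\right) \left(c + c \sqrt{c}\right) = 3 \cdot 2 c \left(c + c^{\frac{3}{2}}\right) = 6 c \left(c + c^{\frac{3}{2}}\right)$)
$\left(11 + 7\right) d{\left(4,E \right)} - k{\left(-18 \right)} = \left(11 + 7\right) \left(4 + 4\right) - \left(6 \left(-18\right)^{2} + 6 \left(-18\right)^{\frac{5}{2}}\right) = 18 \cdot 8 - \left(6 \cdot 324 + 6 \cdot 972 i \sqrt{2}\right) = 144 - \left(1944 + 5832 i \sqrt{2}\right) = -1800 - 5832 i \sqrt{2}$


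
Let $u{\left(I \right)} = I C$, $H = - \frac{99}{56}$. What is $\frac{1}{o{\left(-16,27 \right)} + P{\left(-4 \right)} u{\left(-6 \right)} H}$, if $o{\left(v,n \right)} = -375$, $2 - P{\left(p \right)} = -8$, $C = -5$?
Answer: $- \frac{14}{12675} \approx -0.0011045$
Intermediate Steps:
$H = - \frac{99}{56}$ ($H = \left(-99\right) \frac{1}{56} = - \frac{99}{56} \approx -1.7679$)
$P{\left(p \right)} = 10$ ($P{\left(p \right)} = 2 - -8 = 2 + 8 = 10$)
$u{\left(I \right)} = - 5 I$ ($u{\left(I \right)} = I \left(-5\right) = - 5 I$)
$\frac{1}{o{\left(-16,27 \right)} + P{\left(-4 \right)} u{\left(-6 \right)} H} = \frac{1}{-375 + 10 \left(\left(-5\right) \left(-6\right)\right) \left(- \frac{99}{56}\right)} = \frac{1}{-375 + 10 \cdot 30 \left(- \frac{99}{56}\right)} = \frac{1}{-375 + 300 \left(- \frac{99}{56}\right)} = \frac{1}{-375 - \frac{7425}{14}} = \frac{1}{- \frac{12675}{14}} = - \frac{14}{12675}$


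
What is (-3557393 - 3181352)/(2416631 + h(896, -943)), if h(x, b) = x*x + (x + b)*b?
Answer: -6738745/3263768 ≈ -2.0647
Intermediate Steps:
h(x, b) = x² + b*(b + x) (h(x, b) = x² + (b + x)*b = x² + b*(b + x))
(-3557393 - 3181352)/(2416631 + h(896, -943)) = (-3557393 - 3181352)/(2416631 + ((-943)² + 896² - 943*896)) = -6738745/(2416631 + (889249 + 802816 - 844928)) = -6738745/(2416631 + 847137) = -6738745/3263768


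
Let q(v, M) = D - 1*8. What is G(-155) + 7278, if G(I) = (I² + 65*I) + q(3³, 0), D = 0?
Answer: 21220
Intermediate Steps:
q(v, M) = -8 (q(v, M) = 0 - 1*8 = 0 - 8 = -8)
G(I) = -8 + I² + 65*I (G(I) = (I² + 65*I) - 8 = -8 + I² + 65*I)
G(-155) + 7278 = (-8 + (-155)² + 65*(-155)) + 7278 = (-8 + 24025 - 10075) + 7278 = 13942 + 7278 = 21220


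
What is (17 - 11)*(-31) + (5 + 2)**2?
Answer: -137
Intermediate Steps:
(17 - 11)*(-31) + (5 + 2)**2 = 6*(-31) + 7**2 = -186 + 49 = -137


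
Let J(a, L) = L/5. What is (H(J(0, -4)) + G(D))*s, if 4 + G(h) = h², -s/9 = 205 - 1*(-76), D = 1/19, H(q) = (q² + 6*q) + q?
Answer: 204441831/9025 ≈ 22653.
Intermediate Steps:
J(a, L) = L/5 (J(a, L) = L*(⅕) = L/5)
H(q) = q² + 7*q
D = 1/19 ≈ 0.052632
s = -2529 (s = -9*(205 - 1*(-76)) = -9*(205 + 76) = -9*281 = -2529)
G(h) = -4 + h²
(H(J(0, -4)) + G(D))*s = (((⅕)*(-4))*(7 + (⅕)*(-4)) + (-4 + (1/19)²))*(-2529) = (-4*(7 - ⅘)/5 + (-4 + 1/361))*(-2529) = (-⅘*31/5 - 1443/361)*(-2529) = (-124/25 - 1443/361)*(-2529) = -80839/9025*(-2529) = 204441831/9025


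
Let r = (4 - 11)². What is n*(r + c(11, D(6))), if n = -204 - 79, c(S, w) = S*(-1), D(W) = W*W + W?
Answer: -10754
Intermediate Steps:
D(W) = W + W² (D(W) = W² + W = W + W²)
c(S, w) = -S
n = -283
r = 49 (r = (-7)² = 49)
n*(r + c(11, D(6))) = -283*(49 - 1*11) = -283*(49 - 11) = -283*38 = -10754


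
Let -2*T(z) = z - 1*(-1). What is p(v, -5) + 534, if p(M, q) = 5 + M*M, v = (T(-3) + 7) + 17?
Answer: 1164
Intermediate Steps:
T(z) = -1/2 - z/2 (T(z) = -(z - 1*(-1))/2 = -(z + 1)/2 = -(1 + z)/2 = -1/2 - z/2)
v = 25 (v = ((-1/2 - 1/2*(-3)) + 7) + 17 = ((-1/2 + 3/2) + 7) + 17 = (1 + 7) + 17 = 8 + 17 = 25)
p(M, q) = 5 + M**2
p(v, -5) + 534 = (5 + 25**2) + 534 = (5 + 625) + 534 = 630 + 534 = 1164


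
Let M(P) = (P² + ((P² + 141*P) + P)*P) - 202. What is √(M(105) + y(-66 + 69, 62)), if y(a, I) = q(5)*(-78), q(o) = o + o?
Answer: √2733218 ≈ 1653.2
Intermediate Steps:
q(o) = 2*o
y(a, I) = -780 (y(a, I) = (2*5)*(-78) = 10*(-78) = -780)
M(P) = -202 + P² + P*(P² + 142*P) (M(P) = (P² + (P² + 142*P)*P) - 202 = (P² + P*(P² + 142*P)) - 202 = -202 + P² + P*(P² + 142*P))
√(M(105) + y(-66 + 69, 62)) = √((-202 + 105³ + 143*105²) - 780) = √((-202 + 1157625 + 143*11025) - 780) = √((-202 + 1157625 + 1576575) - 780) = √(2733998 - 780) = √2733218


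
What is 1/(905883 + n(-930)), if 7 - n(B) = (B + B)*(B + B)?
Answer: -1/2553710 ≈ -3.9159e-7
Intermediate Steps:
n(B) = 7 - 4*B² (n(B) = 7 - (B + B)*(B + B) = 7 - 2*B*2*B = 7 - 4*B²)
1/(905883 + n(-930)) = 1/(905883 + (7 - 4*(-930)²)) = 1/(905883 + (7 - 4*864900)) = 1/(905883 + (7 - 3459600)) = 1/(905883 - 3459593) = 1/(-2553710) = -1/2553710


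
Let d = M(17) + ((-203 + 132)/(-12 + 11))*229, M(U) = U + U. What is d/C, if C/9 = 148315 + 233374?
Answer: 5431/1145067 ≈ 0.0047430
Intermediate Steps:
M(U) = 2*U
d = 16293 (d = 2*17 + ((-203 + 132)/(-12 + 11))*229 = 34 - 71/(-1)*229 = 34 - 71*(-1)*229 = 34 + 71*229 = 34 + 16259 = 16293)
C = 3435201 (C = 9*(148315 + 233374) = 9*381689 = 3435201)
d/C = 16293/3435201 = 16293*(1/3435201) = 5431/1145067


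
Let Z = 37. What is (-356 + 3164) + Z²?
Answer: 4177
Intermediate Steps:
(-356 + 3164) + Z² = (-356 + 3164) + 37² = 2808 + 1369 = 4177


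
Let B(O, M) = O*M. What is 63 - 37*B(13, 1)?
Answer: -418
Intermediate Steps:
B(O, M) = M*O
63 - 37*B(13, 1) = 63 - 37*13 = 63 - 481 = -418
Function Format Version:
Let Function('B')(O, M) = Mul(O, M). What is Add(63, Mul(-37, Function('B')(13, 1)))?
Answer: -418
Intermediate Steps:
Function('B')(O, M) = Mul(M, O)
Add(63, Mul(-37, Function('B')(13, 1))) = Add(63, Mul(-37, Mul(1, 13))) = Add(63, Mul(-37, 13)) = Add(63, -481) = -418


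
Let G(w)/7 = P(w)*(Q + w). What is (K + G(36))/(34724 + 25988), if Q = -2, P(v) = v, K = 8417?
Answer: 16985/60712 ≈ 0.27976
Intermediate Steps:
G(w) = 7*w*(-2 + w) (G(w) = 7*(w*(-2 + w)) = 7*w*(-2 + w))
(K + G(36))/(34724 + 25988) = (8417 + 7*36*(-2 + 36))/(34724 + 25988) = (8417 + 7*36*34)/60712 = (8417 + 8568)*(1/60712) = 16985*(1/60712) = 16985/60712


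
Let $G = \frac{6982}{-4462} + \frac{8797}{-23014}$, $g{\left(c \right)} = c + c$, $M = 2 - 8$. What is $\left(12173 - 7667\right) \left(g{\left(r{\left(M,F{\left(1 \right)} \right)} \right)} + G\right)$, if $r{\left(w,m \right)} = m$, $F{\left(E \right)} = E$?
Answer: $\frac{6129257211}{25672117} \approx 238.75$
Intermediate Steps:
$M = -6$ ($M = 2 - 8 = -6$)
$g{\left(c \right)} = 2 c$
$G = - \frac{99967981}{51344234}$ ($G = 6982 \left(- \frac{1}{4462}\right) + 8797 \left(- \frac{1}{23014}\right) = - \frac{3491}{2231} - \frac{8797}{23014} = - \frac{99967981}{51344234} \approx -1.947$)
$\left(12173 - 7667\right) \left(g{\left(r{\left(M,F{\left(1 \right)} \right)} \right)} + G\right) = \left(12173 - 7667\right) \left(2 \cdot 1 - \frac{99967981}{51344234}\right) = 4506 \left(2 - \frac{99967981}{51344234}\right) = 4506 \cdot \frac{2720487}{51344234} = \frac{6129257211}{25672117}$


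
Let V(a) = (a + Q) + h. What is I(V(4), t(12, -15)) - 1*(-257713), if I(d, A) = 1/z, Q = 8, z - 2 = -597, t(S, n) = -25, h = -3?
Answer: 153339234/595 ≈ 2.5771e+5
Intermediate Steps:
z = -595 (z = 2 - 597 = -595)
V(a) = 5 + a (V(a) = (a + 8) - 3 = (8 + a) - 3 = 5 + a)
I(d, A) = -1/595 (I(d, A) = 1/(-595) = -1/595)
I(V(4), t(12, -15)) - 1*(-257713) = -1/595 - 1*(-257713) = -1/595 + 257713 = 153339234/595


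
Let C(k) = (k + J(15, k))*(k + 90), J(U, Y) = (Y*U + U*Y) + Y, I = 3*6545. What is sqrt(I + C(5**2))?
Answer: sqrt(111635) ≈ 334.12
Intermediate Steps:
I = 19635
J(U, Y) = Y + 2*U*Y (J(U, Y) = (U*Y + U*Y) + Y = 2*U*Y + Y = Y + 2*U*Y)
C(k) = 32*k*(90 + k) (C(k) = (k + k*(1 + 2*15))*(k + 90) = (k + k*(1 + 30))*(90 + k) = (k + k*31)*(90 + k) = (k + 31*k)*(90 + k) = (32*k)*(90 + k) = 32*k*(90 + k))
sqrt(I + C(5**2)) = sqrt(19635 + 32*5**2*(90 + 5**2)) = sqrt(19635 + 32*25*(90 + 25)) = sqrt(19635 + 32*25*115) = sqrt(19635 + 92000) = sqrt(111635)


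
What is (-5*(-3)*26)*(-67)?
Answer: -26130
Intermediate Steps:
(-5*(-3)*26)*(-67) = (15*26)*(-67) = 390*(-67) = -26130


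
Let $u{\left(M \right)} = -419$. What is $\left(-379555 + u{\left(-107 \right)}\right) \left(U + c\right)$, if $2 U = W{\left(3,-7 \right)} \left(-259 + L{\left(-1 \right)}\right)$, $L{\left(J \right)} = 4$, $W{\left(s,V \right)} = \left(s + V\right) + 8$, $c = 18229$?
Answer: $-6732759306$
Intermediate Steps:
$W{\left(s,V \right)} = 8 + V + s$ ($W{\left(s,V \right)} = \left(V + s\right) + 8 = 8 + V + s$)
$U = -510$ ($U = \frac{\left(8 - 7 + 3\right) \left(-259 + 4\right)}{2} = \frac{4 \left(-255\right)}{2} = \frac{1}{2} \left(-1020\right) = -510$)
$\left(-379555 + u{\left(-107 \right)}\right) \left(U + c\right) = \left(-379555 - 419\right) \left(-510 + 18229\right) = \left(-379974\right) 17719 = -6732759306$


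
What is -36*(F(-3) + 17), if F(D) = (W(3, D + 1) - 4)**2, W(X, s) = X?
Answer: -648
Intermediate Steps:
F(D) = 1 (F(D) = (3 - 4)**2 = (-1)**2 = 1)
-36*(F(-3) + 17) = -36*(1 + 17) = -36*18 = -648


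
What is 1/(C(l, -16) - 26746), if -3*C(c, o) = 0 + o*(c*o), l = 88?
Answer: -3/102766 ≈ -2.9193e-5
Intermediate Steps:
C(c, o) = -c*o**2/3 (C(c, o) = -(0 + o*(c*o))/3 = -(0 + c*o**2)/3 = -c*o**2/3)
1/(C(l, -16) - 26746) = 1/(-1/3*88*(-16)**2 - 26746) = 1/(-1/3*88*256 - 26746) = 1/(-22528/3 - 26746) = 1/(-102766/3) = -3/102766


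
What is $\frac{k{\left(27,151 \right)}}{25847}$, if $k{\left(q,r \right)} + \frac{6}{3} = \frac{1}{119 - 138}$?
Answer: $- \frac{39}{491093} \approx -7.9415 \cdot 10^{-5}$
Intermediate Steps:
$k{\left(q,r \right)} = - \frac{39}{19}$ ($k{\left(q,r \right)} = -2 + \frac{1}{119 - 138} = -2 + \frac{1}{-19} = -2 - \frac{1}{19} = - \frac{39}{19}$)
$\frac{k{\left(27,151 \right)}}{25847} = - \frac{39}{19 \cdot 25847} = \left(- \frac{39}{19}\right) \frac{1}{25847} = - \frac{39}{491093}$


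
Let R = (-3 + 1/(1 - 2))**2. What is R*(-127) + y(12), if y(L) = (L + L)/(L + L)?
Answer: -2031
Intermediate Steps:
y(L) = 1 (y(L) = (2*L)/((2*L)) = (2*L)*(1/(2*L)) = 1)
R = 16 (R = (-3 + 1/(-1))**2 = (-3 - 1)**2 = (-4)**2 = 16)
R*(-127) + y(12) = 16*(-127) + 1 = -2032 + 1 = -2031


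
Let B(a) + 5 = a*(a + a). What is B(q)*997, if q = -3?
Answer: 12961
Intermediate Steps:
B(a) = -5 + 2*a² (B(a) = -5 + a*(a + a) = -5 + a*(2*a) = -5 + 2*a²)
B(q)*997 = (-5 + 2*(-3)²)*997 = (-5 + 2*9)*997 = (-5 + 18)*997 = 13*997 = 12961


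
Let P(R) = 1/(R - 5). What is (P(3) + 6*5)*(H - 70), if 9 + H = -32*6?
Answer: -15989/2 ≈ -7994.5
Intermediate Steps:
P(R) = 1/(-5 + R)
H = -201 (H = -9 - 32*6 = -9 - 192 = -201)
(P(3) + 6*5)*(H - 70) = (1/(-5 + 3) + 6*5)*(-201 - 70) = (1/(-2) + 30)*(-271) = (-½ + 30)*(-271) = (59/2)*(-271) = -15989/2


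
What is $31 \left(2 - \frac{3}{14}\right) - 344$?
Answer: $- \frac{4041}{14} \approx -288.64$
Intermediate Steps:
$31 \left(2 - \frac{3}{14}\right) - 344 = 31 \cdot \frac{25}{14} - 344 = \frac{775}{14} - 344 = - \frac{4041}{14}$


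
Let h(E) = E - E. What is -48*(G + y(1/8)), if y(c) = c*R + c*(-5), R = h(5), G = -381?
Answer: 18318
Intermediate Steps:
h(E) = 0
R = 0
y(c) = -5*c (y(c) = c*0 + c*(-5) = 0 - 5*c = -5*c)
-48*(G + y(1/8)) = -48*(-381 - 5/8) = -48*(-3053/8) = 18318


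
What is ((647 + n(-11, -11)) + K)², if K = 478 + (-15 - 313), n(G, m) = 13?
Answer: 656100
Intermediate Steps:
K = 150 (K = 478 - 328 = 150)
((647 + n(-11, -11)) + K)² = ((647 + 13) + 150)² = (660 + 150)² = 810² = 656100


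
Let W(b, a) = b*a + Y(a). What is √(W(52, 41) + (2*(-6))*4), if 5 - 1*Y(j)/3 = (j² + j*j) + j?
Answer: I*√8110 ≈ 90.056*I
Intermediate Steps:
Y(j) = 15 - 6*j² - 3*j (Y(j) = 15 - 3*((j² + j*j) + j) = 15 - 3*((j² + j²) + j) = 15 - 3*(2*j² + j) = 15 - 3*(j + 2*j²) = 15 + (-6*j² - 3*j) = 15 - 6*j² - 3*j)
W(b, a) = 15 - 6*a² - 3*a + a*b (W(b, a) = b*a + (15 - 6*a² - 3*a) = a*b + (15 - 6*a² - 3*a) = 15 - 6*a² - 3*a + a*b)
√(W(52, 41) + (2*(-6))*4) = √((15 - 6*41² - 3*41 + 41*52) + (2*(-6))*4) = √((15 - 6*1681 - 123 + 2132) - 12*4) = √((15 - 10086 - 123 + 2132) - 48) = √(-8062 - 48) = √(-8110) = I*√8110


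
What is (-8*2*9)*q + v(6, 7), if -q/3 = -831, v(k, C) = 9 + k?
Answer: -358977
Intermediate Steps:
q = 2493 (q = -3*(-831) = 2493)
(-8*2*9)*q + v(6, 7) = (-8*2*9)*2493 + (9 + 6) = -16*9*2493 + 15 = -144*2493 + 15 = -358992 + 15 = -358977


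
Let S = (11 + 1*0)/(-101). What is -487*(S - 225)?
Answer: 11072432/101 ≈ 1.0963e+5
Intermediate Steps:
S = -11/101 (S = (11 + 0)*(-1/101) = 11*(-1/101) = -11/101 ≈ -0.10891)
-487*(S - 225) = -487*(-11/101 - 225) = -487*(-22736/101) = 11072432/101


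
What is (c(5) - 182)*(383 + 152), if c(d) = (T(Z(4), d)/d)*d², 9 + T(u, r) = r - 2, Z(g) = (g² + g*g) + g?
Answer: -113420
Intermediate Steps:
Z(g) = g + 2*g² (Z(g) = (g² + g²) + g = 2*g² + g = g + 2*g²)
T(u, r) = -11 + r (T(u, r) = -9 + (r - 2) = -9 + (-2 + r) = -11 + r)
c(d) = d*(-11 + d) (c(d) = ((-11 + d)/d)*d² = d*(-11 + d))
(c(5) - 182)*(383 + 152) = (5*(-11 + 5) - 182)*(383 + 152) = (5*(-6) - 182)*535 = (-30 - 182)*535 = -212*535 = -113420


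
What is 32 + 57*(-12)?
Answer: -652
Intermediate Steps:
32 + 57*(-12) = 32 - 684 = -652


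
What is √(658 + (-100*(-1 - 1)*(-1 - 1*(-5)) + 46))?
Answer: 4*√94 ≈ 38.781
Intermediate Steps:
√(658 + (-100*(-1 - 1)*(-1 - 1*(-5)) + 46)) = √(658 + (-(-200)*(-1 + 5) + 46)) = √(658 + (-(-200)*4 + 46)) = √(658 + (-100*(-8) + 46)) = √(658 + (800 + 46)) = √(658 + 846) = √1504 = 4*√94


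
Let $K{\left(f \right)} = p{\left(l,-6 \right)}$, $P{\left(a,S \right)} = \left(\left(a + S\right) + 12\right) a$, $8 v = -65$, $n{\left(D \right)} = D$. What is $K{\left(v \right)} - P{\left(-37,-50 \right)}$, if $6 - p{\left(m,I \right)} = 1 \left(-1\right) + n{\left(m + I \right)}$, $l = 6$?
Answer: $-2768$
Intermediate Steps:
$v = - \frac{65}{8}$ ($v = \frac{1}{8} \left(-65\right) = - \frac{65}{8} \approx -8.125$)
$P{\left(a,S \right)} = a \left(12 + S + a\right)$ ($P{\left(a,S \right)} = \left(\left(S + a\right) + 12\right) a = \left(12 + S + a\right) a = a \left(12 + S + a\right)$)
$p{\left(m,I \right)} = 7 - I - m$ ($p{\left(m,I \right)} = 6 - \left(1 \left(-1\right) + \left(m + I\right)\right) = 6 - \left(-1 + \left(I + m\right)\right) = 6 - \left(-1 + I + m\right) = 7 - I - m$)
$K{\left(f \right)} = 7$ ($K{\left(f \right)} = 7 - -6 - 6 = 7 + 6 - 6 = 7$)
$K{\left(v \right)} - P{\left(-37,-50 \right)} = 7 - - 37 \left(12 - 50 - 37\right) = 7 - \left(-37\right) \left(-75\right) = 7 - 2775 = -2768$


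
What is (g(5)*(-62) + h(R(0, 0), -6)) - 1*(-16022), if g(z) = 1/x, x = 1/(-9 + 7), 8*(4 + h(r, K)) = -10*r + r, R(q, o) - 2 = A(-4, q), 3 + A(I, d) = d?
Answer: 129145/8 ≈ 16143.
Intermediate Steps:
A(I, d) = -3 + d
R(q, o) = -1 + q (R(q, o) = 2 + (-3 + q) = -1 + q)
h(r, K) = -4 - 9*r/8 (h(r, K) = -4 + (-10*r + r)/8 = -4 + (-9*r)/8 = -4 - 9*r/8)
x = -½ (x = 1/(-2) = -½ ≈ -0.50000)
g(z) = -2 (g(z) = 1/(-½) = -2)
(g(5)*(-62) + h(R(0, 0), -6)) - 1*(-16022) = (-2*(-62) + (-4 - 9*(-1 + 0)/8)) - 1*(-16022) = (124 + (-4 - 9/8*(-1))) + 16022 = (124 + (-4 + 9/8)) + 16022 = (124 - 23/8) + 16022 = 969/8 + 16022 = 129145/8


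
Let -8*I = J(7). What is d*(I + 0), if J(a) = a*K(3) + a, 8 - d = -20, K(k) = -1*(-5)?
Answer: -147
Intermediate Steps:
K(k) = 5
d = 28 (d = 8 - 1*(-20) = 8 + 20 = 28)
J(a) = 6*a (J(a) = a*5 + a = 5*a + a = 6*a)
I = -21/4 (I = -3*7/4 = -1/8*42 = -21/4 ≈ -5.2500)
d*(I + 0) = 28*(-21/4 + 0) = 28*(-21/4) = -147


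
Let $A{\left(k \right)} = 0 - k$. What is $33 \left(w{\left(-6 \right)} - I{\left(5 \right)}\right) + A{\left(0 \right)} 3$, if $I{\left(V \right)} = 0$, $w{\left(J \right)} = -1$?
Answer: $-33$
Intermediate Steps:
$A{\left(k \right)} = - k$
$33 \left(w{\left(-6 \right)} - I{\left(5 \right)}\right) + A{\left(0 \right)} 3 = 33 \left(-1 - 0\right) + \left(-1\right) 0 \cdot 3 = 33 \left(-1 + 0\right) + 0 \cdot 3 = 33 \left(-1\right) + 0 = -33 + 0 = -33$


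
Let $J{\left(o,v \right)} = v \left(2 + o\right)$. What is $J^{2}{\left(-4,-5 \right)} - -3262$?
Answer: $3362$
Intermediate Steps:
$J^{2}{\left(-4,-5 \right)} - -3262 = \left(- 5 \left(2 - 4\right)\right)^{2} - -3262 = \left(\left(-5\right) \left(-2\right)\right)^{2} + 3262 = 10^{2} + 3262 = 100 + 3262 = 3362$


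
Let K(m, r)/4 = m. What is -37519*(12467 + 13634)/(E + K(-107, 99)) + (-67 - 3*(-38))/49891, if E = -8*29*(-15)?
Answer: -48857428913885/152267332 ≈ -3.2087e+5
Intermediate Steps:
K(m, r) = 4*m
E = 3480 (E = -232*(-15) = 3480)
-37519*(12467 + 13634)/(E + K(-107, 99)) + (-67 - 3*(-38))/49891 = -37519*(12467 + 13634)/(3480 + 4*(-107)) + (-67 - 3*(-38))/49891 = -37519*26101/(3480 - 428) + (-67 + 114)*(1/49891) = -37519/(3052*(1/26101)) + 47*(1/49891) = -37519/3052/26101 + 47/49891 = -37519*26101/3052 + 47/49891 = -979283419/3052 + 47/49891 = -48857428913885/152267332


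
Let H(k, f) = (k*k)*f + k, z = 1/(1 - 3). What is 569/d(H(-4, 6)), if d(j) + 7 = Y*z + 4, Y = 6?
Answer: -569/6 ≈ -94.833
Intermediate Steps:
z = -½ (z = 1/(-2) = -½ ≈ -0.50000)
H(k, f) = k + f*k² (H(k, f) = k²*f + k = f*k² + k = k + f*k²)
d(j) = -6 (d(j) = -7 + (6*(-½) + 4) = -7 + (-3 + 4) = -7 + 1 = -6)
569/d(H(-4, 6)) = 569/(-6) = 569*(-⅙) = -569/6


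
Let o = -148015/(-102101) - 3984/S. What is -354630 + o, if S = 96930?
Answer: -584939170725389/1649441655 ≈ -3.5463e+5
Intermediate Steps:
o = 2323387261/1649441655 (o = -148015/(-102101) - 3984/96930 = -148015*(-1/102101) - 3984*1/96930 = 148015/102101 - 664/16155 = 2323387261/1649441655 ≈ 1.4086)
-354630 + o = -354630 + 2323387261/1649441655 = -584939170725389/1649441655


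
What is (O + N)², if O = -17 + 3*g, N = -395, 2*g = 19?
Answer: 588289/4 ≈ 1.4707e+5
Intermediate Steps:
g = 19/2 (g = (½)*19 = 19/2 ≈ 9.5000)
O = 23/2 (O = -17 + 3*(19/2) = -17 + 57/2 = 23/2 ≈ 11.500)
(O + N)² = (23/2 - 395)² = (-767/2)² = 588289/4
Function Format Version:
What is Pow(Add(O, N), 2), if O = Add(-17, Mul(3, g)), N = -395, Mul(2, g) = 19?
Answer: Rational(588289, 4) ≈ 1.4707e+5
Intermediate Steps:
g = Rational(19, 2) (g = Mul(Rational(1, 2), 19) = Rational(19, 2) ≈ 9.5000)
O = Rational(23, 2) (O = Add(-17, Mul(3, Rational(19, 2))) = Add(-17, Rational(57, 2)) = Rational(23, 2) ≈ 11.500)
Pow(Add(O, N), 2) = Pow(Add(Rational(23, 2), -395), 2) = Pow(Rational(-767, 2), 2) = Rational(588289, 4)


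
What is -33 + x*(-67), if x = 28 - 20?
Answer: -569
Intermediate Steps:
x = 8
-33 + x*(-67) = -33 + 8*(-67) = -33 - 536 = -569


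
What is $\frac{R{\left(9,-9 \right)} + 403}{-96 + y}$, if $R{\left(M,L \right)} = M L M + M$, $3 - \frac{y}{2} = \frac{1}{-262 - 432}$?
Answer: $\frac{109999}{31229} \approx 3.5223$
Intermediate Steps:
$y = \frac{2083}{347}$ ($y = 6 - \frac{2}{-262 - 432} = 6 - \frac{2}{-694} = 6 - - \frac{1}{347} = 6 + \frac{1}{347} = \frac{2083}{347} \approx 6.0029$)
$R{\left(M,L \right)} = M + L M^{2}$ ($R{\left(M,L \right)} = L M^{2} + M = M + L M^{2}$)
$\frac{R{\left(9,-9 \right)} + 403}{-96 + y} = \frac{9 \left(1 - 81\right) + 403}{-96 + \frac{2083}{347}} = \frac{9 \left(1 - 81\right) + 403}{- \frac{31229}{347}} = \left(9 \left(-80\right) + 403\right) \left(- \frac{347}{31229}\right) = \left(-720 + 403\right) \left(- \frac{347}{31229}\right) = \left(-317\right) \left(- \frac{347}{31229}\right) = \frac{109999}{31229}$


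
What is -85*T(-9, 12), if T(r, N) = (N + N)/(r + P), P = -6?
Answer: 136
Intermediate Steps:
T(r, N) = 2*N/(-6 + r) (T(r, N) = (N + N)/(r - 6) = (2*N)/(-6 + r) = 2*N/(-6 + r))
-85*T(-9, 12) = -170*12/(-6 - 9) = -170*12/(-15) = -170*12*(-1)/15 = -85*(-8/5) = 136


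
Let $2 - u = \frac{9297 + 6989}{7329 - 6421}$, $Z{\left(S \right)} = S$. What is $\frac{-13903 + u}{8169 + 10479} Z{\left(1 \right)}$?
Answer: $- \frac{702133}{940688} \approx -0.7464$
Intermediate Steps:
$u = - \frac{7235}{454}$ ($u = 2 - \frac{9297 + 6989}{7329 - 6421} = 2 - \frac{16286}{908} = 2 - 16286 \cdot \frac{1}{908} = 2 - \frac{8143}{454} = - \frac{7235}{454} \approx -15.936$)
$\frac{-13903 + u}{8169 + 10479} Z{\left(1 \right)} = \frac{-13903 - \frac{7235}{454}}{8169 + 10479} \cdot 1 = - \frac{6319197}{454 \cdot 18648} \cdot 1 = \left(- \frac{6319197}{454}\right) \frac{1}{18648} \cdot 1 = \left(- \frac{702133}{940688}\right) 1 = - \frac{702133}{940688}$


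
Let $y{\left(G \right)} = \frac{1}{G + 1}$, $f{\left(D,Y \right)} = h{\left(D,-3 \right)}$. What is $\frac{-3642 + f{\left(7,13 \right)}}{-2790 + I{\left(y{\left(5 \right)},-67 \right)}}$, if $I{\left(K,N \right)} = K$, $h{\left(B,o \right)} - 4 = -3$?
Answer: $\frac{21846}{16739} \approx 1.3051$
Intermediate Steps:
$h{\left(B,o \right)} = 1$ ($h{\left(B,o \right)} = 4 - 3 = 1$)
$f{\left(D,Y \right)} = 1$
$y{\left(G \right)} = \frac{1}{1 + G}$
$\frac{-3642 + f{\left(7,13 \right)}}{-2790 + I{\left(y{\left(5 \right)},-67 \right)}} = \frac{-3642 + 1}{-2790 + \frac{1}{1 + 5}} = - \frac{3641}{-2790 + \frac{1}{6}} = - \frac{3641}{- \frac{16739}{6}} = \left(-3641\right) \left(- \frac{6}{16739}\right) = \frac{21846}{16739}$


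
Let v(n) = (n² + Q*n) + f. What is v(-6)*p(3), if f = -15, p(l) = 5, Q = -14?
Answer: 525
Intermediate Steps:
v(n) = -15 + n² - 14*n (v(n) = (n² - 14*n) - 15 = -15 + n² - 14*n)
v(-6)*p(3) = (-15 + (-6)² - 14*(-6))*5 = (-15 + 36 + 84)*5 = 105*5 = 525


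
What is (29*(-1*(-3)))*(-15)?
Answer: -1305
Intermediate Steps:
(29*(-1*(-3)))*(-15) = (29*3)*(-15) = 87*(-15) = -1305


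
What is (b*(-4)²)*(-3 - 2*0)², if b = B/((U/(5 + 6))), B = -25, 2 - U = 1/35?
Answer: -462000/23 ≈ -20087.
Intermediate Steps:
U = 69/35 (U = 2 - 1/35 = 69/35 ≈ 1.9714)
b = -9625/69 (b = -25/(69/(35*(5 + 6))) = -25/((69/35)/11) = -25/((69/35)*(1/11)) = -25/69/385 = -25*385/69 = -9625/69 ≈ -139.49)
(b*(-4)²)*(-3 - 2*0)² = (-9625/69*(-4)²)*(-3 - 2*0)² = (-9625/69*16)*(-3 + 0)² = -154000/69*(-3)² = -154000/69*9 = -462000/23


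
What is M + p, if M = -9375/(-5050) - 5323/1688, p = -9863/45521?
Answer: -1678180461/1108683464 ≈ -1.5137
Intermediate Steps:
p = -1409/6503 (p = -9863*1/45521 = -1409/6503 ≈ -0.21667)
M = -221123/170488 (M = -9375*(-1/5050) - 5323*1/1688 = 375/202 - 5323/1688 = -221123/170488 ≈ -1.2970)
M + p = -221123/170488 - 1409/6503 = -1678180461/1108683464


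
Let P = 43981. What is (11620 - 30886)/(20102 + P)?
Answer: -6422/21361 ≈ -0.30064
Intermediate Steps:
(11620 - 30886)/(20102 + P) = (11620 - 30886)/(20102 + 43981) = -19266/64083 = -19266*1/64083 = -6422/21361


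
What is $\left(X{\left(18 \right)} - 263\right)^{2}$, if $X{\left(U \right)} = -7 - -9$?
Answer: $68121$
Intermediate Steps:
$X{\left(U \right)} = 2$ ($X{\left(U \right)} = -7 + 9 = 2$)
$\left(X{\left(18 \right)} - 263\right)^{2} = \left(2 - 263\right)^{2} = \left(-261\right)^{2} = 68121$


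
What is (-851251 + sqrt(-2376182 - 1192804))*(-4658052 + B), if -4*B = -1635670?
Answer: 7234159984519/2 - 25494807*I*sqrt(396554)/2 ≈ 3.6171e+12 - 8.0274e+9*I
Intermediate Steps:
B = 817835/2 (B = -1/4*(-1635670) = 817835/2 ≈ 4.0892e+5)
(-851251 + sqrt(-2376182 - 1192804))*(-4658052 + B) = (-851251 + sqrt(-2376182 - 1192804))*(-4658052 + 817835/2) = (-851251 + sqrt(-3568986))*(-8498269/2) = (-851251 + 3*I*sqrt(396554))*(-8498269/2) = 7234159984519/2 - 25494807*I*sqrt(396554)/2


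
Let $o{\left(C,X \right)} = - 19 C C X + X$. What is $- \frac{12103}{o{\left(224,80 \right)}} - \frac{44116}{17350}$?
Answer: $- \frac{336440439599}{132324008400} \approx -2.5425$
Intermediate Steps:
$o{\left(C,X \right)} = X - 19 X C^{2}$ ($o{\left(C,X \right)} = - 19 C^{2} X + X = - 19 X C^{2} + X = X - 19 X C^{2}$)
$- \frac{12103}{o{\left(224,80 \right)}} - \frac{44116}{17350} = - \frac{12103}{80 \left(1 - 19 \cdot 224^{2}\right)} - \frac{44116}{17350} = - \frac{12103}{80 \left(1 - 953344\right)} - \frac{22058}{8675} = - \frac{12103}{80 \left(-953343\right)} - \frac{22058}{8675} = - \frac{12103}{-76267440} - \frac{22058}{8675} = \left(-12103\right) \left(- \frac{1}{76267440}\right) - \frac{22058}{8675} = \frac{12103}{76267440} - \frac{22058}{8675} = - \frac{336440439599}{132324008400}$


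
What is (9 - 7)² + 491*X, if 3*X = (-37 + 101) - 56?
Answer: 3940/3 ≈ 1313.3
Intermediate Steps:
X = 8/3 (X = ((-37 + 101) - 56)/3 = (64 - 56)/3 = (⅓)*8 = 8/3 ≈ 2.6667)
(9 - 7)² + 491*X = (9 - 7)² + 491*(8/3) = 2² + 3928/3 = 4 + 3928/3 = 3940/3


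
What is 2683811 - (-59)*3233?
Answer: 2874558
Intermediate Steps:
2683811 - (-59)*3233 = 2683811 - 1*(-190747) = 2683811 + 190747 = 2874558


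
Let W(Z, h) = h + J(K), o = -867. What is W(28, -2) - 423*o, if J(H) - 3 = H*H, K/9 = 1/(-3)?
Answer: 366751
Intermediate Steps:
K = -3 (K = 9*(1/(-3)) = 9*(1*(-⅓)) = 9*(-⅓) = -3)
J(H) = 3 + H² (J(H) = 3 + H*H = 3 + H²)
W(Z, h) = 12 + h (W(Z, h) = h + (3 + (-3)²) = h + (3 + 9) = h + 12 = 12 + h)
W(28, -2) - 423*o = (12 - 2) - 423*(-867) = 10 + 366741 = 366751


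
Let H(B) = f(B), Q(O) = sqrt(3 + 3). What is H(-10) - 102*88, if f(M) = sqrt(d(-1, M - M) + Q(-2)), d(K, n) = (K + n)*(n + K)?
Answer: -8976 + sqrt(1 + sqrt(6)) ≈ -8974.1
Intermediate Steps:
Q(O) = sqrt(6)
d(K, n) = (K + n)**2 (d(K, n) = (K + n)*(K + n) = (K + n)**2)
f(M) = sqrt(1 + sqrt(6)) (f(M) = sqrt((-1 + (M - M))**2 + sqrt(6)) = sqrt((-1 + 0)**2 + sqrt(6)) = sqrt((-1)**2 + sqrt(6)) = sqrt(1 + sqrt(6)))
H(B) = sqrt(1 + sqrt(6))
H(-10) - 102*88 = sqrt(1 + sqrt(6)) - 102*88 = sqrt(1 + sqrt(6)) - 8976 = -8976 + sqrt(1 + sqrt(6))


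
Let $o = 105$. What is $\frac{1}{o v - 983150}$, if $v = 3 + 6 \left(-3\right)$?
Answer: $- \frac{1}{984725} \approx -1.0155 \cdot 10^{-6}$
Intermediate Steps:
$v = -15$ ($v = 3 - 18 = -15$)
$\frac{1}{o v - 983150} = \frac{1}{105 \left(-15\right) - 983150} = \frac{1}{-1575 - 983150} = \frac{1}{-984725} = - \frac{1}{984725}$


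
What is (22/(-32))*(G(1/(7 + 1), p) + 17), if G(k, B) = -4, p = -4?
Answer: -143/16 ≈ -8.9375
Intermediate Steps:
(22/(-32))*(G(1/(7 + 1), p) + 17) = (22/(-32))*(-4 + 17) = (22*(-1/32))*13 = -11/16*13 = -143/16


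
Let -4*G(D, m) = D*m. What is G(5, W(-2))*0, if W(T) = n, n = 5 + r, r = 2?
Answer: 0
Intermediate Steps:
n = 7 (n = 5 + 2 = 7)
W(T) = 7
G(D, m) = -D*m/4
G(5, W(-2))*0 = -¼*5*7*0 = -35/4*0 = 0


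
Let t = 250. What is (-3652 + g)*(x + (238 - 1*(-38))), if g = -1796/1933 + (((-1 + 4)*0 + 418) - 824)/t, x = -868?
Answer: 522754588208/241625 ≈ 2.1635e+6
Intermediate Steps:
g = -616899/241625 (g = -1796/1933 + (((-1 + 4)*0 + 418) - 824)/250 = -1796*1/1933 + ((3*0 + 418) - 824)*(1/250) = -1796/1933 + ((0 + 418) - 824)*(1/250) = -1796/1933 + (418 - 824)*(1/250) = -1796/1933 - 406*1/250 = -1796/1933 - 203/125 = -616899/241625 ≈ -2.5531)
(-3652 + g)*(x + (238 - 1*(-38))) = (-3652 - 616899/241625)*(-868 + (238 - 1*(-38))) = -883031399*(-868 + (238 + 38))/241625 = -883031399*(-868 + 276)/241625 = -883031399/241625*(-592) = 522754588208/241625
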